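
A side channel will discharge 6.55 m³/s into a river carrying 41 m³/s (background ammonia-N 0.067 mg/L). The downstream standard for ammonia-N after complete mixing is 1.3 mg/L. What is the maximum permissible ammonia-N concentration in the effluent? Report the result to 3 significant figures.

At the limit, (Qr·Cr + Qe·Cₑ)/(Qr + Qe) = 1.3:
Cₑ = (47.55·1.3 − 41.00·0.06700) / 6.550 = 9.018 mg/L.

9.02 mg/L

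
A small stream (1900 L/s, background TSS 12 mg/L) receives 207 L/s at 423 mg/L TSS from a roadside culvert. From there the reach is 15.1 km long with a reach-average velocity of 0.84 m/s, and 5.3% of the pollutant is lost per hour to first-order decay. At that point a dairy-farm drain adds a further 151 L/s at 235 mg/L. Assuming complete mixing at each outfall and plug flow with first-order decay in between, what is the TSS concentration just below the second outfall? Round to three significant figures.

53.0 mg/L

After mixing, C = (1900·12.00 + 207.0·423.0) / 2107 = 110400/2107 = 52.38 mg/L; combined flow 2107 L/s.
Travel time t = 15.1·1000 / 0.84 = 17980 s = 4.993 h.
5.3%/h lost → k = −ln(1 − 0.053) = 0.05446 h⁻¹.
First-order decay: C = 52.38·exp(−k·t) = 52.38·0.7619 = 39.91 mg/L.
Second outfall: C = (2107·39.91 + 151.0·235.0)/2258 = 52.95 mg/L.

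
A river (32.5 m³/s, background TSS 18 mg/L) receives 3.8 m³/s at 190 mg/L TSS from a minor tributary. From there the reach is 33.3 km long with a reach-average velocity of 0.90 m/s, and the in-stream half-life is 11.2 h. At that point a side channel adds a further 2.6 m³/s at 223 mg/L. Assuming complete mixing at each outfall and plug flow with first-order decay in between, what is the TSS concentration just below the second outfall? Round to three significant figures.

32.7 mg/L

After mixing, C = (32.50·18.00 + 3.800·190.0) / 36.30 = 1307/36.30 = 36.01 mg/L; combined flow 36.30 m³/s.
Travel time t = 33.3·1000 / 0.90 = 37000 s = 10.28 h.
Half-life 11.2 h → k = ln 2 / 11.2 = 0.06189 h⁻¹ = 1.485 d⁻¹.
First-order decay: C = 36.01·exp(−k·t) = 36.01·0.5294 = 19.06 mg/L.
Second outfall: C = (36.30·19.06 + 2.600·223.0)/38.90 = 32.69 mg/L.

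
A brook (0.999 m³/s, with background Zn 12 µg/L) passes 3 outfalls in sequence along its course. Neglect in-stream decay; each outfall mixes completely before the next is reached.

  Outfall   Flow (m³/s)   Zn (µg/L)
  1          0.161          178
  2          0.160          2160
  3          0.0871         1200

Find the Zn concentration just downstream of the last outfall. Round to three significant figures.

Outfall 1: combined Q = 1.160 m³/s; C = (0.9990·12.00 + 0.1610·178.0)/1.160 = 35.04 µg/L.
Outfall 2: combined Q = 1.320 m³/s; C = (1.160·35.04 + 0.1600·2160)/1.320 = 292.6 µg/L.
Outfall 3: combined Q = 1.407 m³/s; C = (1.320·292.6 + 0.08710·1200)/1.407 = 348.8 µg/L.

349 µg/L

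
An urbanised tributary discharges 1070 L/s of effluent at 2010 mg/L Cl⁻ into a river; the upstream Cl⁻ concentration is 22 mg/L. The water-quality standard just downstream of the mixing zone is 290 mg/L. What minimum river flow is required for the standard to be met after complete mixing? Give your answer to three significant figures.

Set C_mix = 290: (Q·22.00 + 1070·2010) / (Q + 1070) = 290
→ Q = 1070·(2010 − 290)/(290 − 22.00) = 6867 L/s.

6870 L/s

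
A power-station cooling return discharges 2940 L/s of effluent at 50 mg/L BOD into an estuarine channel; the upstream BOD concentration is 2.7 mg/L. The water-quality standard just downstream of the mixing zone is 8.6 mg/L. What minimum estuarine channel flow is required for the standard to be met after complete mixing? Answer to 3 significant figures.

20600 L/s

Set C_mix = 8.6: (Q·2.700 + 2940·50.00) / (Q + 2940) = 8.6
→ Q = 2940·(50.00 − 8.6)/(8.6 − 2.700) = 20630 L/s.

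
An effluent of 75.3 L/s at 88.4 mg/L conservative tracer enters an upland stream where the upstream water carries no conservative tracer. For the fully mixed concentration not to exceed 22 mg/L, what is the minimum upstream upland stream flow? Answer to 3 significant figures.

Set C_mix = 22: (Q·0 + 75.30·88.40) / (Q + 75.30) = 22
→ Q = 75.30·(88.40 − 22)/(22 − 0) = 227.3 L/s.

227 L/s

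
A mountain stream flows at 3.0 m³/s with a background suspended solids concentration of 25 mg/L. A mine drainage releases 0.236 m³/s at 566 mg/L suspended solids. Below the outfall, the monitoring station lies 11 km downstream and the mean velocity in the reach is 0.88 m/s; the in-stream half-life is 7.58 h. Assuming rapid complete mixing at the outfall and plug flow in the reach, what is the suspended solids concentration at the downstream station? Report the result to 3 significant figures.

Mass balance: C = (3.000·25.00 + 0.2360·566.0) / 3.236 = 208.6/3.236 = 64.45 mg/L.
Travel time t = 11·1000 / 0.88 = 12500 s = 3.472 h.
Half-life 7.58 h → k = ln 2 / 7.58 = 0.09144 h⁻¹ = 2.195 d⁻¹.
First-order decay: C = 64.45·exp(−k·t) = 64.45·0.7280 = 46.92 mg/L.

46.9 mg/L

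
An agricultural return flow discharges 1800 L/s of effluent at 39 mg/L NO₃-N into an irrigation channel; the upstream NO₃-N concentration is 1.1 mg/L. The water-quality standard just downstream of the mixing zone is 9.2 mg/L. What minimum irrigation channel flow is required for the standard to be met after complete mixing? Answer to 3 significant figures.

6620 L/s

Set C_mix = 9.2: (Q·1.100 + 1800·39.00) / (Q + 1800) = 9.2
→ Q = 1800·(39.00 − 9.2)/(9.2 − 1.100) = 6622 L/s.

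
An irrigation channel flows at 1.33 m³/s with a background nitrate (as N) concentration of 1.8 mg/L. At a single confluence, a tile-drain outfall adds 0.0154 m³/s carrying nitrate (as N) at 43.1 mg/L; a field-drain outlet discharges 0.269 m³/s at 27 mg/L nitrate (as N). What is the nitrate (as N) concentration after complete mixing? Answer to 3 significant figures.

Mixed concentration C = ΣQC/ΣQ = (1.330·1.800 + 0.01540·43.10 + 0.2690·27.00) / 1.614 = 10.32/1.614 = 6.393 mg/L.

6.39 mg/L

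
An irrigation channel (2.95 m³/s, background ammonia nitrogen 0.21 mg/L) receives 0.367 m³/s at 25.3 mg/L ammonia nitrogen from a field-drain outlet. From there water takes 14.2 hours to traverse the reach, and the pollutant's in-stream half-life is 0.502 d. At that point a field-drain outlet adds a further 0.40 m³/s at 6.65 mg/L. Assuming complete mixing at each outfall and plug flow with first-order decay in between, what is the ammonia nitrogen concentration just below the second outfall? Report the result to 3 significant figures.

1.89 mg/L

Mixed concentration C = ΣQC/ΣQ = (2.950·0.2100 + 0.3670·25.30) / 3.317 = 9.905/3.317 = 2.986 mg/L; combined flow 3.317 m³/s.
Half-life 0.502 d → k = ln 2 / 0.502 = 1.381 d⁻¹.
Applying C = C₀e^(−kt): 2.986 × 0.4418 = 1.319 mg/L.
Second outfall: C = (3.317·1.319 + 0.4000·6.650)/3.717 = 1.893 mg/L.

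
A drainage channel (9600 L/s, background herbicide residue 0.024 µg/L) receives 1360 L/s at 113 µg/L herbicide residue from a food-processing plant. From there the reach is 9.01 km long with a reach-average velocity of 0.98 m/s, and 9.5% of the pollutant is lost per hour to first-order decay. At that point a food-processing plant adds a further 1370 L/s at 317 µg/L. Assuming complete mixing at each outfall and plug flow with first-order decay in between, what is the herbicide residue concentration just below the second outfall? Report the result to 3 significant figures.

Mass balance: C = (9600·0.02400 + 1360·113.0) / 10960 = 153900/10960 = 14.04 µg/L; combined flow 10960 L/s.
Travel time t = 9.01·1000 / 0.98 = 9194 s = 2.554 h.
9.5%/h lost → k = −ln(1 − 0.095) = 0.09982 h⁻¹.
Decay over the reach: 14.04·exp(−kt) = 14.04·0.7750 = 10.88 µg/L.
Second outfall: C = (10960·10.88 + 1370·317.0)/12330 = 44.90 µg/L.

44.9 µg/L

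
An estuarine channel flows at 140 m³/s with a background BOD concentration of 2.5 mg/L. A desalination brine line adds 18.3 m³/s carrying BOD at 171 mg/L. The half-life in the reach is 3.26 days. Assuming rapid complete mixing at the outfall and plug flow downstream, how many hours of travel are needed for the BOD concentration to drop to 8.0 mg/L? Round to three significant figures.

114 h

Mixed concentration C = ΣQC/ΣQ = (140.0·2.500 + 18.30·171.0) / 158.3 = 3479/158.3 = 21.98 mg/L.
Half-life 3.26 d → k = ln 2 / 3.26 = 0.2126 d⁻¹.
21.98·exp(−k·t) = 8.0 → t = ln(21.98/8.0)/k = 410700 s = 114.1 h.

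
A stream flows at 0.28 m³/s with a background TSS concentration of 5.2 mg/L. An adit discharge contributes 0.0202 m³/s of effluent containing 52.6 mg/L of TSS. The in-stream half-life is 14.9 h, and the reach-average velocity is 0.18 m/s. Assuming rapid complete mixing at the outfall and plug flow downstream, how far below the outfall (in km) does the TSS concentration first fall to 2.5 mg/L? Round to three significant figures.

Mass balance: C = (0.2800·5.200 + 0.02020·52.60) / 0.3002 = 2.519/0.3002 = 8.389 mg/L.
Half-life 14.9 h → k = ln 2 / 14.9 = 0.04652 h⁻¹ = 1.116 d⁻¹.
Set 8.389·exp(−k·t) = 2.5 → t = ln(8.389/2.5)/k = 93690 s = 26.03 h.
Distance = v·t = 0.18·93690 = 16860 m = 16.86 km.

16.9 km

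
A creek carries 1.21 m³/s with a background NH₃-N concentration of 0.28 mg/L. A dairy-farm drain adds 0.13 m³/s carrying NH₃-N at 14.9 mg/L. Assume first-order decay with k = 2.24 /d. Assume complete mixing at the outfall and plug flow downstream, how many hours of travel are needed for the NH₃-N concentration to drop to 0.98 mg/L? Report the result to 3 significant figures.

Flow-weighted average: C = (1.210·0.2800 + 0.1300·14.90) / 1.340 = 2.276/1.340 = 1.698 mg/L.
1.698·exp(−k·t) = 0.98 → t = ln(1.698/0.98)/k = 21210 s = 5.891 h.

5.89 h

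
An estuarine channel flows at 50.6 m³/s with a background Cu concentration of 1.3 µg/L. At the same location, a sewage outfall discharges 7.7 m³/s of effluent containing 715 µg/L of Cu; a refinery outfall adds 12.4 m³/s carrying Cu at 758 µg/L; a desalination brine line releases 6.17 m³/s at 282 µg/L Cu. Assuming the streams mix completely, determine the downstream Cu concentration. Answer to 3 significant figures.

217 µg/L

Mixed concentration C = ΣQC/ΣQ = (50.60·1.300 + 7.700·715.0 + 12.40·758.0 + 6.170·282.0) / 76.87 = 16710/76.87 = 217.4 µg/L.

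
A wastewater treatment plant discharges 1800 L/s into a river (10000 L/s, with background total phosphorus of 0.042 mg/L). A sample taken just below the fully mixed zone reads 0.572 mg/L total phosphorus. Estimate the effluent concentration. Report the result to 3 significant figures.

3.52 mg/L

Mass balance: 10000·0.04200 + 1800·Cₑ = 11800·0.5720
→ Cₑ = (11800·0.5720 − 10000·0.04200) / 1800 = 3.516 mg/L.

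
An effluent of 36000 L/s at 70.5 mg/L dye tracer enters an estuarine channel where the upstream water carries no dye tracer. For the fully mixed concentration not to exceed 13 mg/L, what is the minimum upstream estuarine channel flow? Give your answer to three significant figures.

Set C_mix = 13: (Q·0 + 36000·70.50) / (Q + 36000) = 13
→ Q = 36000·(70.50 − 13)/(13 − 0) = 159200 L/s.

159000 L/s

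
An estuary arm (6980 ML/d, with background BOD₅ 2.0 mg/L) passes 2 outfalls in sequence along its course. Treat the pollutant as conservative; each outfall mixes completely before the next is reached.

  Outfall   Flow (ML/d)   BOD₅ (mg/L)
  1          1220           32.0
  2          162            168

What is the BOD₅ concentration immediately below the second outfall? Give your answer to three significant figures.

Below outfall 1: Q → 8200 ML/d, C = (6980·2.000 + 1220·32.00)/8200 = 6.463 mg/L.
Below outfall 2: Q → 8362 ML/d, C = (8200·6.463 + 162.0·168.0)/8362 = 9.593 mg/L.

9.59 mg/L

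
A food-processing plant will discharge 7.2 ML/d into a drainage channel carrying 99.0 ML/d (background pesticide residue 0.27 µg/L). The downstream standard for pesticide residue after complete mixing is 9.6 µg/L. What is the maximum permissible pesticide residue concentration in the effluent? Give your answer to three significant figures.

At the limit, (Qr·Cr + Qe·Cₑ)/(Qr + Qe) = 9.6:
Cₑ = (106.2·9.6 − 99.00·0.2700) / 7.200 = 137.9 µg/L.

138 µg/L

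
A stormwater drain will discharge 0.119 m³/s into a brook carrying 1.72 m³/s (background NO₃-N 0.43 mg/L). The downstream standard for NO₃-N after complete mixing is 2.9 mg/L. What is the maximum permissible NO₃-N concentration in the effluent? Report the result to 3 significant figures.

At the limit, (Qr·Cr + Qe·Cₑ)/(Qr + Qe) = 2.9:
Cₑ = (1.839·2.9 − 1.720·0.4300) / 0.1190 = 38.60 mg/L.

38.6 mg/L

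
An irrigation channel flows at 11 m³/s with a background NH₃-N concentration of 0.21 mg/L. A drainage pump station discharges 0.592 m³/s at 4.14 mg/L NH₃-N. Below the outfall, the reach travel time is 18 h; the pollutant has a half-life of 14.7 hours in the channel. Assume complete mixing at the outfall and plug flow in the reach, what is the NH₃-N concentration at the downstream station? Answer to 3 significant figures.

Mixed concentration C = ΣQC/ΣQ = (11.00·0.2100 + 0.5920·4.140) / 11.59 = 4.761/11.59 = 0.4107 mg/L.
Half-life 14.7 h → k = ln 2 / 14.7 = 0.04715 h⁻¹ = 1.132 d⁻¹.
After decay, C = 0.4107 × e^(−kt) = 0.4107 × 0.4279 = 0.1758 mg/L.

0.176 mg/L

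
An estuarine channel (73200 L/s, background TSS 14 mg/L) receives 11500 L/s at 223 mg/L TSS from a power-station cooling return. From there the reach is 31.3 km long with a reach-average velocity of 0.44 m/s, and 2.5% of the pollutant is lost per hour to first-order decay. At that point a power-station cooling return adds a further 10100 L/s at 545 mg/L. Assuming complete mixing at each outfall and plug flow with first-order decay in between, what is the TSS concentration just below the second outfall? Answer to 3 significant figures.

81.0 mg/L

Conservation of mass: C = (73200·14.00 + 11500·223.0) / 84700 = 3589000/84700 = 42.38 mg/L; combined flow 84700 L/s.
Travel time t = 31.3·1000 / 0.44 = 71140 s = 19.76 h.
2.5%/h lost → k = −ln(1 − 0.025) = 0.02532 h⁻¹.
First-order decay: C = 42.38·exp(−k·t) = 42.38·0.6064 = 25.70 mg/L.
Second outfall: C = (84700·25.70 + 10100·545.0)/94800 = 81.02 mg/L.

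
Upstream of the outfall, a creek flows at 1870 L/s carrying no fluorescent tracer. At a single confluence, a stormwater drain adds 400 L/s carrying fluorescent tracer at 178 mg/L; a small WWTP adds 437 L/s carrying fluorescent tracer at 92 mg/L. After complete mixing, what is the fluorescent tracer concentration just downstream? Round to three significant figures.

Flow-weighted average: C = (1870·0 + 400.0·178.0 + 437.0·92.00) / 2707 = 111400/2707 = 41.15 mg/L.

41.2 mg/L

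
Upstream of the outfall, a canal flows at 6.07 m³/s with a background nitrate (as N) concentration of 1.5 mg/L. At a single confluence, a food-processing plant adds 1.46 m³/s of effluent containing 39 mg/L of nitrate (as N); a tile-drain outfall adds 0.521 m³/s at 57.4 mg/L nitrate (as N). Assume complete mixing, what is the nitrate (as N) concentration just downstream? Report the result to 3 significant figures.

After mixing, C = (6.070·1.500 + 1.460·39.00 + 0.5210·57.40) / 8.051 = 95.95/8.051 = 11.92 mg/L.

11.9 mg/L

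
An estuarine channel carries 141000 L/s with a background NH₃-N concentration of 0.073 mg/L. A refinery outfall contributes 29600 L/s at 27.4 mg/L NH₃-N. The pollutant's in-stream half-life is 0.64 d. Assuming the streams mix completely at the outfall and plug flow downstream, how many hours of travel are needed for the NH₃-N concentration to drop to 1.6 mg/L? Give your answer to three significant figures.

After mixing, C = (141000·0.07300 + 29600·27.40) / 170600 = 821300/170600 = 4.814 mg/L.
Half-life 0.64 d → k = ln 2 / 0.64 = 1.083 d⁻¹.
4.814·exp(−k·t) = 1.6 → t = ln(4.814/1.6)/k = 87880 s = 24.41 h.

24.4 h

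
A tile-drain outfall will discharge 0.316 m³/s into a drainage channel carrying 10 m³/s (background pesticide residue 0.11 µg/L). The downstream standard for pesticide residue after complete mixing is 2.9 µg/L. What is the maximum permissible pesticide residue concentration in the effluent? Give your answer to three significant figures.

At the limit, (Qr·Cr + Qe·Cₑ)/(Qr + Qe) = 2.9:
Cₑ = (10.32·2.9 − 10.00·0.1100) / 0.3160 = 91.19 µg/L.

91.2 µg/L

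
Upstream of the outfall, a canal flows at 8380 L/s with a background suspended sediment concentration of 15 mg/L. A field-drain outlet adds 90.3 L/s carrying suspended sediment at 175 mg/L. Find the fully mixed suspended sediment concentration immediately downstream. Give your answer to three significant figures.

16.7 mg/L

Mixed concentration C = ΣQC/ΣQ = (8380·15.00 + 90.30·175.0) / 8470 = 141500/8470 = 16.71 mg/L.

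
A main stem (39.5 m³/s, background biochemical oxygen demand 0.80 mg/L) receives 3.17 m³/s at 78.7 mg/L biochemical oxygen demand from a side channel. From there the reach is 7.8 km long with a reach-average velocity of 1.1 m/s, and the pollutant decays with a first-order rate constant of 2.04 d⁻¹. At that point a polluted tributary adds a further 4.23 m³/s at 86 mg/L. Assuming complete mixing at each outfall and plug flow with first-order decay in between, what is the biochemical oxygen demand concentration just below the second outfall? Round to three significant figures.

Flow-weighted average: C = (39.50·0.8000 + 3.170·78.70) / 42.67 = 281.1/42.67 = 6.587 mg/L; combined flow 42.67 m³/s.
Travel time t = 7.8·1000 / 1.1 = 7091 s = 1.970 h.
Applying C = C₀e^(−kt): 6.587 × 0.8458 = 5.572 mg/L.
At the second outfall, C = (42.67·5.572 + 4.230·86.00) / (42.67 + 4.230) = 12.83 mg/L.

12.8 mg/L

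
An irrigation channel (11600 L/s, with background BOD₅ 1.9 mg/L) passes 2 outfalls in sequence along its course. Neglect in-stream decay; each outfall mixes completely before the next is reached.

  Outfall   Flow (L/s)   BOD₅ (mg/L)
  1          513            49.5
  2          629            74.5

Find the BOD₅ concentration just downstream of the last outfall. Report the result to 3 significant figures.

Outfall 1: combined Q = 12110 L/s; C = (11600·1.900 + 513.0·49.50)/12110 = 3.916 mg/L.
Outfall 2: combined Q = 12740 L/s; C = (12110·3.916 + 629.0·74.50)/12740 = 7.400 mg/L.

7.40 mg/L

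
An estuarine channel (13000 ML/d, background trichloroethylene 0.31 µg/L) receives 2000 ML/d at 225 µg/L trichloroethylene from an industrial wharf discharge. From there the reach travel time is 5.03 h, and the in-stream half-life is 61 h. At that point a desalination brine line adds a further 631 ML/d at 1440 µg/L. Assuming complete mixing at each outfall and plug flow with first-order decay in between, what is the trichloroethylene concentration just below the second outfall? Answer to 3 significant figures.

85.6 µg/L

Flow-weighted average: C = (13000·0.3100 + 2000·225.0) / 15000 = 454000/15000 = 30.27 µg/L; combined flow 15000 ML/d.
Half-life 61 h → k = ln 2 / 61 = 0.01136 h⁻¹ = 0.2727 d⁻¹.
Applying C = C₀e^(−kt): 30.27 × 0.9444 = 28.59 µg/L.
At the second outfall, C = (15000·28.59 + 631.0·1440) / (15000 + 631.0) = 85.56 µg/L.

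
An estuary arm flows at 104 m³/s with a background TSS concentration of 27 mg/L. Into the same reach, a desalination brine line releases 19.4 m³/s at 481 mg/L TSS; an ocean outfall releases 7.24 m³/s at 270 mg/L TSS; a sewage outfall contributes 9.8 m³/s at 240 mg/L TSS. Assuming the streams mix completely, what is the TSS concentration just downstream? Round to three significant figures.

117 mg/L

Conservation of mass: C = (104.0·27.00 + 19.40·481.0 + 7.240·270.0 + 9.800·240.0) / 140.4 = 16450/140.4 = 117.1 mg/L.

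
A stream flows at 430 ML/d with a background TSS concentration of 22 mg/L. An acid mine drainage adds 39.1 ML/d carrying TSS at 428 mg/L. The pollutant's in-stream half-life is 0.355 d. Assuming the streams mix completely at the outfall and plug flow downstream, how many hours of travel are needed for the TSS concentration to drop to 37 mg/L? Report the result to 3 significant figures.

5.06 h

Mixed concentration C = ΣQC/ΣQ = (430.0·22.00 + 39.10·428.0) / 469.1 = 26190/469.1 = 55.84 mg/L.
Half-life 0.355 d → k = ln 2 / 0.355 = 1.953 d⁻¹.
55.84·exp(−k·t) = 37 → t = ln(55.84/37)/k = 18210 s = 5.059 h.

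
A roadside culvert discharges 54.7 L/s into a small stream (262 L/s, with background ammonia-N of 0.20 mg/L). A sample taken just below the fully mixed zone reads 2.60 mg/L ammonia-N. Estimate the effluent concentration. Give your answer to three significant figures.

Mass balance: 262.0·0.2000 + 54.70·Cₑ = 316.7·2.600
→ Cₑ = (316.7·2.600 − 262.0·0.2000) / 54.70 = 14.10 mg/L.

14.1 mg/L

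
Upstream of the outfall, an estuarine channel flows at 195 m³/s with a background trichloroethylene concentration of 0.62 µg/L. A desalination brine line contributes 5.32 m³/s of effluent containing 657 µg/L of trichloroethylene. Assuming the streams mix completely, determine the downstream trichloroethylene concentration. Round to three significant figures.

Mixed concentration C = ΣQC/ΣQ = (195.0·0.6200 + 5.320·657.0) / 200.3 = 3616/200.3 = 18.05 µg/L.

18.1 µg/L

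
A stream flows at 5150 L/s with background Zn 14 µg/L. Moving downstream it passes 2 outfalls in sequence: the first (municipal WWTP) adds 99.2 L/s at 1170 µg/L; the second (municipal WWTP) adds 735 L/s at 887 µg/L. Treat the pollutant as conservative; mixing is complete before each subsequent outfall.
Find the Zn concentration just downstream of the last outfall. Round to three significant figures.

140 µg/L

Below outfall 1: Q → 5249 L/s, C = (5150·14.00 + 99.20·1170)/5249 = 35.85 µg/L.
Below outfall 2: Q → 5984 L/s, C = (5249·35.85 + 735.0·887.0)/5984 = 140.4 µg/L.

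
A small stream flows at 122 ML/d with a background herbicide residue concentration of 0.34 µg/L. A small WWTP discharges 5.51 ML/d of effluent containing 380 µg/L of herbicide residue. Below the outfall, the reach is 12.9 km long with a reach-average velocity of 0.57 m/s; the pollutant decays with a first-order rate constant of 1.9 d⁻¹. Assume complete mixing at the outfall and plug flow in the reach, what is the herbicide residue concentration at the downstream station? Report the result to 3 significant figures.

Mass balance: C = (122.0·0.3400 + 5.510·380.0) / 127.5 = 2135/127.5 = 16.75 µg/L.
Travel time t = 12.9·1000 / 0.57 = 22630 s = 6.287 h.
Decay over the reach: 16.75·exp(−kt) = 16.75·0.6079 = 10.18 µg/L.

10.2 µg/L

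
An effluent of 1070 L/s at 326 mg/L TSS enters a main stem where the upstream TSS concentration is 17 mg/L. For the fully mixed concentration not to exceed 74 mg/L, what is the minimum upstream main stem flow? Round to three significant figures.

4730 L/s

Set C_mix = 74: (Q·17.00 + 1070·326.0) / (Q + 1070) = 74
→ Q = 1070·(326.0 − 74)/(74 − 17.00) = 4731 L/s.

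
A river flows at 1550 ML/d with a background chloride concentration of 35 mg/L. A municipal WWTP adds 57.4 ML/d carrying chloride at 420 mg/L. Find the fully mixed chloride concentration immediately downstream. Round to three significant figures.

Conservation of mass: C = (1550·35.00 + 57.40·420.0) / 1607 = 78360/1607 = 48.75 mg/L.

48.7 mg/L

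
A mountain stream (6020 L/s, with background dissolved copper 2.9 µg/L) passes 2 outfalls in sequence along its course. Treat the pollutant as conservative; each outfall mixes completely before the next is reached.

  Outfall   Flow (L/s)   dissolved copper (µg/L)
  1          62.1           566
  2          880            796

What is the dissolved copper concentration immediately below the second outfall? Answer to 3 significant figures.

Outfall 1: combined Q = 6082 L/s; C = (6020·2.900 + 62.10·566.0)/6082 = 8.649 µg/L.
Outfall 2: combined Q = 6962 L/s; C = (6082·8.649 + 880.0·796.0)/6962 = 108.2 µg/L.

108 µg/L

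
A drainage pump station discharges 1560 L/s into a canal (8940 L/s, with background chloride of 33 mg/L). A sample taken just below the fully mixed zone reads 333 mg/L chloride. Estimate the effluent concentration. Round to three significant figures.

Mass balance: 8940·33.00 + 1560·Cₑ = 10500·333.0
→ Cₑ = (10500·333.0 − 8940·33.00) / 1560 = 2052 mg/L.

2050 mg/L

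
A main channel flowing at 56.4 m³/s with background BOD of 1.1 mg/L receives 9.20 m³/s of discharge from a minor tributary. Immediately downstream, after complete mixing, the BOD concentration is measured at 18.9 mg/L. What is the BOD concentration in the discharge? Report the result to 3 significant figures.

128 mg/L

Mass balance: 56.40·1.100 + 9.200·Cₑ = 65.60·18.90
→ Cₑ = (65.60·18.90 − 56.40·1.100) / 9.200 = 128.0 mg/L.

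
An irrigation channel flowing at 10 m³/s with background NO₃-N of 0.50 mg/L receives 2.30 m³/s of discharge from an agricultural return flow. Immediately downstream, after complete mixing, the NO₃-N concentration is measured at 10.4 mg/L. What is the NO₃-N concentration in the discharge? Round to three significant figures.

53.4 mg/L

Mass balance: 10.00·0.5000 + 2.300·Cₑ = 12.30·10.40
→ Cₑ = (12.30·10.40 − 10.00·0.5000) / 2.300 = 53.44 mg/L.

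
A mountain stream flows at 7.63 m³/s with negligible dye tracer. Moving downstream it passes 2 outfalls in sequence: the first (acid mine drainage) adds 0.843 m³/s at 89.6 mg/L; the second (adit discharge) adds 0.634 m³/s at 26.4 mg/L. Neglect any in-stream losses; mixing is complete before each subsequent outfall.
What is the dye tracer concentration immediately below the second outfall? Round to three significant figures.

10.1 mg/L

Below outfall 1: Q → 8.473 m³/s, C = (7.630·0 + 0.8430·89.60)/8.473 = 8.915 mg/L.
Below outfall 2: Q → 9.107 m³/s, C = (8.473·8.915 + 0.6340·26.40)/9.107 = 10.13 mg/L.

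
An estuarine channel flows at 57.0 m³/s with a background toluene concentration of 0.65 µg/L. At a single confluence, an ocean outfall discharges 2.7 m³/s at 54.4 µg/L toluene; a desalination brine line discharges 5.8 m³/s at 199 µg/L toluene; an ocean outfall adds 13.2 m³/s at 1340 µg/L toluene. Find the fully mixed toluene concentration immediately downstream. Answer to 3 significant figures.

242 µg/L

Conservation of mass: C = (57.00·0.6500 + 2.700·54.40 + 5.800·199.0 + 13.20·1340) / 78.70 = 19030/78.70 = 241.8 µg/L.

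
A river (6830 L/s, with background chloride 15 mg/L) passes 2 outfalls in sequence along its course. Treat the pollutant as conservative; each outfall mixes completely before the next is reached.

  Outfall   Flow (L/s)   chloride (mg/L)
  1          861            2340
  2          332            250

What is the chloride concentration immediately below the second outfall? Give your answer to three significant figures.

Below outfall 1: Q → 7691 L/s, C = (6830·15.00 + 861.0·2340)/7691 = 275.3 mg/L.
Below outfall 2: Q → 8023 L/s, C = (7691·275.3 + 332.0·250.0)/8023 = 274.2 mg/L.

274 mg/L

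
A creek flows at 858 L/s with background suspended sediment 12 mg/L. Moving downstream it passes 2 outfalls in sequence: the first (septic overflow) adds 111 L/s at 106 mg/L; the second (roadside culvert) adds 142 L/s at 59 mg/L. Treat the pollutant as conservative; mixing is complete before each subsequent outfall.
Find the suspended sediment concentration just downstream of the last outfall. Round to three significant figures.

Outfall 1: combined Q = 969.0 L/s; C = (858.0·12.00 + 111.0·106.0)/969.0 = 22.77 mg/L.
Outfall 2: combined Q = 1111 L/s; C = (969.0·22.77 + 142.0·59.00)/1111 = 27.40 mg/L.

27.4 mg/L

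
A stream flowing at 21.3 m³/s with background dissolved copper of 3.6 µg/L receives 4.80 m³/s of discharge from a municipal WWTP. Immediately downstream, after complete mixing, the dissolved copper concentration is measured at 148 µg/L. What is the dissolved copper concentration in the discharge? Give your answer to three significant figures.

Mass balance: 21.30·3.600 + 4.800·Cₑ = 26.10·148.0
→ Cₑ = (26.10·148.0 − 21.30·3.600) / 4.800 = 788.8 µg/L.

789 µg/L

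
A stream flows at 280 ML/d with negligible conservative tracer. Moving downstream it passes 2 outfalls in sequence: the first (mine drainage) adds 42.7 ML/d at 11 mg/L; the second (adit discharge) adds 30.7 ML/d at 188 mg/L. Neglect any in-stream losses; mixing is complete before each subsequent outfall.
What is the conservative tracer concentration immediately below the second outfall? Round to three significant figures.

After outfall 1: Q = 280.0 + 42.70 = 322.7 ML/d; C = (280.0·0 + 42.70·11.00)/322.7 = 1.456 mg/L.
After outfall 2: Q = 322.7 + 30.70 = 353.4 ML/d; C = (322.7·1.456 + 30.70·188.0)/353.4 = 17.66 mg/L.

17.7 mg/L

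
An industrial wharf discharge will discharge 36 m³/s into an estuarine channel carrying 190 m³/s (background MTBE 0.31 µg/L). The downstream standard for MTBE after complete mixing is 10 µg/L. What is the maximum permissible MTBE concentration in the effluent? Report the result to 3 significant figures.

At the limit, (Qr·Cr + Qe·Cₑ)/(Qr + Qe) = 10:
Cₑ = (226.0·10 − 190.0·0.3100) / 36.00 = 61.14 µg/L.

61.1 µg/L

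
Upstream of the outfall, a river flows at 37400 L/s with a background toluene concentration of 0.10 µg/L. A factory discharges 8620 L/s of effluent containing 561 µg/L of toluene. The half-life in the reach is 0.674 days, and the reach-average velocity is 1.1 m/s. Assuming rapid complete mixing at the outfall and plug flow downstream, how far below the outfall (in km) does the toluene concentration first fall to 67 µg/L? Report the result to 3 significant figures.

41.7 km

Mass balance: C = (37400·0.1000 + 8620·561.0) / 46020 = 4840000/46020 = 105.2 µg/L.
Half-life 0.674 d → k = ln 2 / 0.674 = 1.028 d⁻¹.
Set 105.2·exp(−k·t) = 67 → t = ln(105.2/67)/k = 37870 s = 10.52 h.
Distance = v·t = 1.1·37870 = 41660 m = 41.66 km.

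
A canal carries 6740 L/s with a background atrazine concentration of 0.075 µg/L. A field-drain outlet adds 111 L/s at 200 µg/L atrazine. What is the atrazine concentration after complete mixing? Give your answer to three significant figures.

Conservation of mass: C = (6740·0.07500 + 111.0·200.0) / 6851 = 22710/6851 = 3.314 µg/L.

3.31 µg/L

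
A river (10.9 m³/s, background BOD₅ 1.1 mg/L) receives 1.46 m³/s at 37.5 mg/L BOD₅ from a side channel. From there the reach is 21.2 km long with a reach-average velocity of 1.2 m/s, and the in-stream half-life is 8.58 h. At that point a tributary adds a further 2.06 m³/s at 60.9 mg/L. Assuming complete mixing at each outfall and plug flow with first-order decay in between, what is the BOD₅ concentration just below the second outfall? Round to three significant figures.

11.8 mg/L

After mixing, C = (10.90·1.100 + 1.460·37.50) / 12.36 = 66.74/12.36 = 5.400 mg/L; combined flow 12.36 m³/s.
Travel time t = 21.2·1000 / 1.2 = 17670 s = 4.907 h.
Half-life 8.58 h → k = ln 2 / 8.58 = 0.08079 h⁻¹ = 1.939 d⁻¹.
First-order decay: C = 5.400·exp(−k·t) = 5.400·0.6727 = 3.632 mg/L.
At the second outfall, C = (12.36·3.632 + 2.060·60.90) / (12.36 + 2.060) = 11.81 mg/L.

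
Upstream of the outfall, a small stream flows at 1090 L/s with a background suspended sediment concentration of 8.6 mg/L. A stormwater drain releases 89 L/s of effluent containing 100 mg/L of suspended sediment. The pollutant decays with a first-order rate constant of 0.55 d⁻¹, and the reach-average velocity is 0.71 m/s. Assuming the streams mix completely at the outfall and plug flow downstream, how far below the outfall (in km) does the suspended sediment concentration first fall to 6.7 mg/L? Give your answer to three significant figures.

93.5 km

After mixing, C = (1090·8.600 + 89.00·100.0) / 1179 = 18270/1179 = 15.50 mg/L.
Set 15.50·exp(−k·t) = 6.7 → t = ln(15.50/6.7)/k = 131800 s = 36.60 h.
Distance = v·t = 0.71·131800 = 93540 m = 93.54 km.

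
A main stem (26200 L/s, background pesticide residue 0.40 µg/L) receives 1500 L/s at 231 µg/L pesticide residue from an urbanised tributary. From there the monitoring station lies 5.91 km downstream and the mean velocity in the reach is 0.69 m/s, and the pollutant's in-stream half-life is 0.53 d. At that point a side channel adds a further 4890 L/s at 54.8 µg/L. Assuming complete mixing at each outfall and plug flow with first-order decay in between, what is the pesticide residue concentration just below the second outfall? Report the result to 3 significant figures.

Mixed concentration C = ΣQC/ΣQ = (26200·0.4000 + 1500·231.0) / 27700 = 357000/27700 = 12.89 µg/L; combined flow 27700 L/s.
Travel time t = 5.91·1000 / 0.69 = 8565 s = 2.379 h.
Half-life 0.53 d → k = ln 2 / 0.53 = 1.308 d⁻¹.
Applying C = C₀e^(−kt): 12.89 × 0.8784 = 11.32 µg/L.
At the second outfall, C = (27700·11.32 + 4890·54.80) / (27700 + 4890) = 17.84 µg/L.

17.8 µg/L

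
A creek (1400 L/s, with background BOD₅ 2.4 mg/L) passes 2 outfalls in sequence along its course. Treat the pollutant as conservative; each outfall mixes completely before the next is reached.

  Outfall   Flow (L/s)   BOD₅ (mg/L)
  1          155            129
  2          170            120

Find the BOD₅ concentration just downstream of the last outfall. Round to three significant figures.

25.4 mg/L

Outfall 1: combined Q = 1555 L/s; C = (1400·2.400 + 155.0·129.0)/1555 = 15.02 mg/L.
Outfall 2: combined Q = 1725 L/s; C = (1555·15.02 + 170.0·120.0)/1725 = 25.37 mg/L.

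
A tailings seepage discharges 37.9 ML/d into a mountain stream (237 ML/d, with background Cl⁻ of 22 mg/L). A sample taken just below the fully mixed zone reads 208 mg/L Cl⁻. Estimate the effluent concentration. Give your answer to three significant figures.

Mass balance: 237.0·22.00 + 37.90·Cₑ = 274.9·208.0
→ Cₑ = (274.9·208.0 − 237.0·22.00) / 37.90 = 1371 mg/L.

1370 mg/L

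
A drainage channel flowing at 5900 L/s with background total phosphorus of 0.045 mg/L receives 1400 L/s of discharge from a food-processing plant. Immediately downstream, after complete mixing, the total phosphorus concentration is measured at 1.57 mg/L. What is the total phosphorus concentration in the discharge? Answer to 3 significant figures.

8.00 mg/L

Mass balance: 5900·0.04500 + 1400·Cₑ = 7300·1.570
→ Cₑ = (7300·1.570 − 5900·0.04500) / 1400 = 7.997 mg/L.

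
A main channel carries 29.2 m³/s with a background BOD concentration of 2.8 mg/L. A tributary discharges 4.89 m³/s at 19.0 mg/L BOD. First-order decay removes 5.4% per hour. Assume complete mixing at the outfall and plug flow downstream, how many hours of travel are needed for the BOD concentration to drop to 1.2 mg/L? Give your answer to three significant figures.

Mixed concentration C = ΣQC/ΣQ = (29.20·2.800 + 4.890·19.00) / 34.09 = 174.7/34.09 = 5.124 mg/L.
5.4%/h lost → k = −ln(1 − 0.054) = 0.05551 h⁻¹.
5.124·exp(−k·t) = 1.2 → t = ln(5.124/1.2)/k = 94130 s = 26.15 h.

26.1 h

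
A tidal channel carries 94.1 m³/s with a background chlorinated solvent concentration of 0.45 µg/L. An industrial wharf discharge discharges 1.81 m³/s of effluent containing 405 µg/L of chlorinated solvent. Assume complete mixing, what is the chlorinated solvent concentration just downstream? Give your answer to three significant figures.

8.08 µg/L

After mixing, C = (94.10·0.4500 + 1.810·405.0) / 95.91 = 775.4/95.91 = 8.085 µg/L.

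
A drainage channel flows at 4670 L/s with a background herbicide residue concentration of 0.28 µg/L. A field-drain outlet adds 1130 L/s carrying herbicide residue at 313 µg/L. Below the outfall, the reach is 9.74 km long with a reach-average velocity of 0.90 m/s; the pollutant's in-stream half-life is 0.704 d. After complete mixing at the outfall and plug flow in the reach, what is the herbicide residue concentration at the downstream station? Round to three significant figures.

54.1 µg/L

Mixed concentration C = ΣQC/ΣQ = (4670·0.2800 + 1130·313.0) / 5800 = 355000/5800 = 61.21 µg/L.
Travel time t = 9.74·1000 / 0.90 = 10820 s = 3.006 h.
Half-life 0.704 d → k = ln 2 / 0.704 = 0.9846 d⁻¹.
After decay, C = 61.21 × e^(−kt) = 61.21 × 0.8840 = 54.11 µg/L.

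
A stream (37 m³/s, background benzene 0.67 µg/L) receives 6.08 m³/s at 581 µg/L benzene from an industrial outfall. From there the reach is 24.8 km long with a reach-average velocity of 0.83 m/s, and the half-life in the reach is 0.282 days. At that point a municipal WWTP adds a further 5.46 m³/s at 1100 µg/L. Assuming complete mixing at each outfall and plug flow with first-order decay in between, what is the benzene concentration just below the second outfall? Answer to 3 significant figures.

155 µg/L

Flow-weighted average: C = (37.00·0.6700 + 6.080·581.0) / 43.08 = 3557/43.08 = 82.57 µg/L; combined flow 43.08 m³/s.
Travel time t = 24.8·1000 / 0.83 = 29880 s = 8.300 h.
Half-life 0.282 d → k = ln 2 / 0.282 = 2.458 d⁻¹.
Decay over the reach: 82.57·exp(−kt) = 82.57·0.4274 = 35.29 µg/L.
At the second outfall, C = (43.08·35.29 + 5.460·1100) / (43.08 + 5.460) = 155.1 µg/L.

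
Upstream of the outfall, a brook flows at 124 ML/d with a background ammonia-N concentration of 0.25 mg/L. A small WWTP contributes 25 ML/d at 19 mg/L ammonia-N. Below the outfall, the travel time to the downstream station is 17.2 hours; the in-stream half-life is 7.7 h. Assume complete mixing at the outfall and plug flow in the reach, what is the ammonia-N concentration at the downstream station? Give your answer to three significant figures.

0.722 mg/L

Flow-weighted average: C = (124.0·0.2500 + 25.00·19.00) / 149.0 = 506.0/149.0 = 3.396 mg/L.
Half-life 7.7 h → k = ln 2 / 7.7 = 0.09002 h⁻¹ = 2.160 d⁻¹.
Decay over the reach: 3.396·exp(−kt) = 3.396·0.2126 = 0.7220 mg/L.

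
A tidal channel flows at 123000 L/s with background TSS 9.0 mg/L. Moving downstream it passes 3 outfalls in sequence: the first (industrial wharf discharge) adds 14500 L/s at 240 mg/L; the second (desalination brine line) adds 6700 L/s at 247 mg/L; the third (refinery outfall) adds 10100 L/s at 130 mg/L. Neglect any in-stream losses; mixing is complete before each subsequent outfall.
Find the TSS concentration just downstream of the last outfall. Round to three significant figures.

49.0 mg/L

Outfall 1: combined Q = 137500 L/s; C = (123000·9.000 + 14500·240.0)/137500 = 33.36 mg/L.
Outfall 2: combined Q = 144200 L/s; C = (137500·33.36 + 6700·247.0)/144200 = 43.29 mg/L.
Outfall 3: combined Q = 154300 L/s; C = (144200·43.29 + 10100·130.0)/154300 = 48.96 mg/L.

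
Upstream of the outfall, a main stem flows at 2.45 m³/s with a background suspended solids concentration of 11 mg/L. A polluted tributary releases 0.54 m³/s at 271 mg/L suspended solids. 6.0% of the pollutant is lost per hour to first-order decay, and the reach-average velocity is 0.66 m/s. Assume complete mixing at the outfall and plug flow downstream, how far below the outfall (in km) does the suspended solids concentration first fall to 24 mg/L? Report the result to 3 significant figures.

33.9 km

After mixing, C = (2.450·11.00 + 0.5400·271.0) / 2.990 = 173.3/2.990 = 57.96 mg/L.
6.0%/h lost → k = −ln(1 − 0.06) = 0.06188 h⁻¹.
Set 57.96·exp(−k·t) = 24 → t = ln(57.96/24)/k = 51300 s = 14.25 h.
Distance = v·t = 0.66·51300 = 33850 m = 33.85 km.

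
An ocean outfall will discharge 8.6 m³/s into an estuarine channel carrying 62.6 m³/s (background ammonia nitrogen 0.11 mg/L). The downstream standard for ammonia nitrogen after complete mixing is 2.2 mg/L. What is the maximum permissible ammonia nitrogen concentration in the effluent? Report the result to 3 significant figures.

At the limit, (Qr·Cr + Qe·Cₑ)/(Qr + Qe) = 2.2:
Cₑ = (71.20·2.2 − 62.60·0.1100) / 8.600 = 17.41 mg/L.

17.4 mg/L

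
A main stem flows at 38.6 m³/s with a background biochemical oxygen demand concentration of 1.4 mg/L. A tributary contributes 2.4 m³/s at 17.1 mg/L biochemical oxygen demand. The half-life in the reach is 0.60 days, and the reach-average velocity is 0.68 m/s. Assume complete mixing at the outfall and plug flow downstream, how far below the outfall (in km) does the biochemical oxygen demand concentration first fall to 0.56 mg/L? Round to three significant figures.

72.3 km

After mixing, C = (38.60·1.400 + 2.400·17.10) / 41.00 = 95.08/41.00 = 2.319 mg/L.
Half-life 0.60 d → k = ln 2 / 0.60 = 1.155 d⁻¹.
Set 2.319·exp(−k·t) = 0.56 → t = ln(2.319/0.56)/k = 106300 s = 29.52 h.
Distance = v·t = 0.68·106300 = 72270 m = 72.27 km.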